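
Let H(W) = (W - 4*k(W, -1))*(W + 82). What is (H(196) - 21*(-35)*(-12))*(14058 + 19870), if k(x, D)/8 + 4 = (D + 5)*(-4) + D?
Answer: 7887717152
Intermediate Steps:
k(x, D) = -192 - 24*D (k(x, D) = -32 + 8*((D + 5)*(-4) + D) = -32 + 8*((5 + D)*(-4) + D) = -32 + 8*((-20 - 4*D) + D) = -32 + 8*(-20 - 3*D) = -32 + (-160 - 24*D) = -192 - 24*D)
H(W) = (82 + W)*(672 + W) (H(W) = (W - 4*(-192 - 24*(-1)))*(W + 82) = (W - 4*(-192 + 24))*(82 + W) = (W - 4*(-168))*(82 + W) = (W + 672)*(82 + W) = (672 + W)*(82 + W) = (82 + W)*(672 + W))
(H(196) - 21*(-35)*(-12))*(14058 + 19870) = ((55104 + 196² + 754*196) - 21*(-35)*(-12))*(14058 + 19870) = ((55104 + 38416 + 147784) + 735*(-12))*33928 = (241304 - 8820)*33928 = 232484*33928 = 7887717152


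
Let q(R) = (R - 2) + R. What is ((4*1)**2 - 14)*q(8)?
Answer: 28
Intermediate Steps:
q(R) = -2 + 2*R (q(R) = (-2 + R) + R = -2 + 2*R)
((4*1)**2 - 14)*q(8) = ((4*1)**2 - 14)*(-2 + 2*8) = (4**2 - 14)*(-2 + 16) = (16 - 14)*14 = 2*14 = 28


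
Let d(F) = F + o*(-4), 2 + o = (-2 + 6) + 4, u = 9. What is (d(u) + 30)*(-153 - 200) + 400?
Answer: -4895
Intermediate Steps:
o = 6 (o = -2 + ((-2 + 6) + 4) = -2 + (4 + 4) = -2 + 8 = 6)
d(F) = -24 + F (d(F) = F + 6*(-4) = F - 24 = -24 + F)
(d(u) + 30)*(-153 - 200) + 400 = ((-24 + 9) + 30)*(-153 - 200) + 400 = (-15 + 30)*(-353) + 400 = 15*(-353) + 400 = -5295 + 400 = -4895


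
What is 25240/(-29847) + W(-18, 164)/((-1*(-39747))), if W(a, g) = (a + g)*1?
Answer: -332952206/395442903 ≈ -0.84197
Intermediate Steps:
W(a, g) = a + g
25240/(-29847) + W(-18, 164)/((-1*(-39747))) = 25240/(-29847) + (-18 + 164)/((-1*(-39747))) = 25240*(-1/29847) + 146/39747 = -25240/29847 + 146*(1/39747) = -25240/29847 + 146/39747 = -332952206/395442903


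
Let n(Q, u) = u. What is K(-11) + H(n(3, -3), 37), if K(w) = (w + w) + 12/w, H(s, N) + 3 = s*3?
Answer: -386/11 ≈ -35.091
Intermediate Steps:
H(s, N) = -3 + 3*s (H(s, N) = -3 + s*3 = -3 + 3*s)
K(w) = 2*w + 12/w
K(-11) + H(n(3, -3), 37) = (2*(-11) + 12/(-11)) + (-3 + 3*(-3)) = (-22 + 12*(-1/11)) + (-3 - 9) = (-22 - 12/11) - 12 = -254/11 - 12 = -386/11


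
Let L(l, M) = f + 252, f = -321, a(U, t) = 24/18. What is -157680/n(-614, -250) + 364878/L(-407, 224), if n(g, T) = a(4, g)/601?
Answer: -1634829606/23 ≈ -7.1080e+7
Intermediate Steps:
a(U, t) = 4/3 (a(U, t) = 24*(1/18) = 4/3)
n(g, T) = 4/1803 (n(g, T) = (4/3)/601 = (4/3)*(1/601) = 4/1803)
L(l, M) = -69 (L(l, M) = -321 + 252 = -69)
-157680/n(-614, -250) + 364878/L(-407, 224) = -157680/4/1803 + 364878/(-69) = -157680*1803/4 + 364878*(-1/69) = -71074260 - 121626/23 = -1634829606/23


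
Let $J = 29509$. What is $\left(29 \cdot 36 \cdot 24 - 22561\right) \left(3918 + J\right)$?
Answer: $83400365$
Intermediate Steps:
$\left(29 \cdot 36 \cdot 24 - 22561\right) \left(3918 + J\right) = \left(29 \cdot 36 \cdot 24 - 22561\right) \left(3918 + 29509\right) = \left(1044 \cdot 24 - 22561\right) 33427 = \left(25056 - 22561\right) 33427 = 2495 \cdot 33427 = 83400365$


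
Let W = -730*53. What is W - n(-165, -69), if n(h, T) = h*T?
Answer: -50075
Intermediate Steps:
W = -38690
n(h, T) = T*h
W - n(-165, -69) = -38690 - (-69)*(-165) = -38690 - 1*11385 = -38690 - 11385 = -50075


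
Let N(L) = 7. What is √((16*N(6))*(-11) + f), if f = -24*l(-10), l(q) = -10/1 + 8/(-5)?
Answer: 4*I*√1490/5 ≈ 30.88*I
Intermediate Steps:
l(q) = -58/5 (l(q) = -10*1 + 8*(-⅕) = -10 - 8/5 = -58/5)
f = 1392/5 (f = -24*(-58/5) = 1392/5 ≈ 278.40)
√((16*N(6))*(-11) + f) = √((16*7)*(-11) + 1392/5) = √(112*(-11) + 1392/5) = √(-1232 + 1392/5) = √(-4768/5) = 4*I*√1490/5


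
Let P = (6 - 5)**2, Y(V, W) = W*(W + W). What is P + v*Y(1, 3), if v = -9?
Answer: -161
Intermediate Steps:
Y(V, W) = 2*W**2 (Y(V, W) = W*(2*W) = 2*W**2)
P = 1 (P = 1**2 = 1)
P + v*Y(1, 3) = 1 - 18*3**2 = 1 - 18*9 = 1 - 9*18 = 1 - 162 = -161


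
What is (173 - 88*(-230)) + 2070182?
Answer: 2090595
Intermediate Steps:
(173 - 88*(-230)) + 2070182 = (173 + 20240) + 2070182 = 20413 + 2070182 = 2090595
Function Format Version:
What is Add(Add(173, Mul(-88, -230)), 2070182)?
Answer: 2090595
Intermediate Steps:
Add(Add(173, Mul(-88, -230)), 2070182) = Add(Add(173, 20240), 2070182) = Add(20413, 2070182) = 2090595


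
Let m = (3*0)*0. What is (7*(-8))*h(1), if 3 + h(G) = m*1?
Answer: 168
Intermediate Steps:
m = 0 (m = 0*0 = 0)
h(G) = -3 (h(G) = -3 + 0*1 = -3 + 0 = -3)
(7*(-8))*h(1) = (7*(-8))*(-3) = -56*(-3) = 168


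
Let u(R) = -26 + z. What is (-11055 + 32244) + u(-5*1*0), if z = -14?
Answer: 21149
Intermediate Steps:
u(R) = -40 (u(R) = -26 - 14 = -40)
(-11055 + 32244) + u(-5*1*0) = (-11055 + 32244) - 40 = 21189 - 40 = 21149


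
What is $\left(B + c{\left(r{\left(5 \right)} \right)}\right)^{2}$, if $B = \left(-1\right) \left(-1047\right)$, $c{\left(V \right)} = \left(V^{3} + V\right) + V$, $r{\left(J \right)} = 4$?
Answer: $1252161$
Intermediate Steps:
$c{\left(V \right)} = V^{3} + 2 V$ ($c{\left(V \right)} = \left(V + V^{3}\right) + V = V^{3} + 2 V$)
$B = 1047$
$\left(B + c{\left(r{\left(5 \right)} \right)}\right)^{2} = \left(1047 + 4 \left(2 + 4^{2}\right)\right)^{2} = \left(1047 + 4 \left(2 + 16\right)\right)^{2} = \left(1047 + 4 \cdot 18\right)^{2} = \left(1047 + 72\right)^{2} = 1119^{2} = 1252161$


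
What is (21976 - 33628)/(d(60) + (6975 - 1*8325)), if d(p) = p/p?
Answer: 11652/1349 ≈ 8.6375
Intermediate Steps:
d(p) = 1
(21976 - 33628)/(d(60) + (6975 - 1*8325)) = (21976 - 33628)/(1 + (6975 - 1*8325)) = -11652/(1 + (6975 - 8325)) = -11652/(1 - 1350) = -11652/(-1349) = -11652*(-1/1349) = 11652/1349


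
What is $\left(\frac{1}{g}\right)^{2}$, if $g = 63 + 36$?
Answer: $\frac{1}{9801} \approx 0.00010203$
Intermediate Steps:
$g = 99$
$\left(\frac{1}{g}\right)^{2} = \left(\frac{1}{99}\right)^{2} = \frac{1}{9801}$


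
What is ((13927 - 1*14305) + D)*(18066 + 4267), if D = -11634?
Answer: -268263996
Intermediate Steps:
((13927 - 1*14305) + D)*(18066 + 4267) = ((13927 - 1*14305) - 11634)*(18066 + 4267) = ((13927 - 14305) - 11634)*22333 = (-378 - 11634)*22333 = -12012*22333 = -268263996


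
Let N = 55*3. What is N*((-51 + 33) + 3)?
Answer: -2475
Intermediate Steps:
N = 165
N*((-51 + 33) + 3) = 165*((-51 + 33) + 3) = 165*(-18 + 3) = 165*(-15) = -2475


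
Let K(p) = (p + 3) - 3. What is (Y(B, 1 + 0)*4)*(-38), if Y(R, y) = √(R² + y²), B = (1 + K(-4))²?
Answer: -152*√82 ≈ -1376.4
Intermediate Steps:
K(p) = p (K(p) = (3 + p) - 3 = p)
B = 9 (B = (1 - 4)² = (-3)² = 9)
(Y(B, 1 + 0)*4)*(-38) = (√(9² + (1 + 0)²)*4)*(-38) = (√(81 + 1²)*4)*(-38) = (√(81 + 1)*4)*(-38) = (√82*4)*(-38) = (4*√82)*(-38) = -152*√82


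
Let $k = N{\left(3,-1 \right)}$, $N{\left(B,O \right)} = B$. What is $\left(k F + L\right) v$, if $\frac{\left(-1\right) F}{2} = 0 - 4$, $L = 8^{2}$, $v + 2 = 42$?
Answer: $3520$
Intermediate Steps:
$k = 3$
$v = 40$ ($v = -2 + 42 = 40$)
$L = 64$
$F = 8$ ($F = - 2 \left(0 - 4\right) = \left(-2\right) \left(-4\right) = 8$)
$\left(k F + L\right) v = \left(3 \cdot 8 + 64\right) 40 = \left(24 + 64\right) 40 = 88 \cdot 40 = 3520$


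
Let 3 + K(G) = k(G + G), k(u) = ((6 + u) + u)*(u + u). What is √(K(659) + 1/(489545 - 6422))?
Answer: 4*√101595267058204749/483123 ≈ 2639.0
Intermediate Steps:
k(u) = 2*u*(6 + 2*u) (k(u) = (6 + 2*u)*(2*u) = 2*u*(6 + 2*u))
K(G) = -3 + 8*G*(3 + 2*G) (K(G) = -3 + 4*(G + G)*(3 + (G + G)) = -3 + 4*(2*G)*(3 + 2*G) = -3 + 8*G*(3 + 2*G))
√(K(659) + 1/(489545 - 6422)) = √((-3 + 8*659*(3 + 2*659)) + 1/(489545 - 6422)) = √((-3 + 8*659*(3 + 1318)) + 1/483123) = √((-3 + 8*659*1321) + 1/483123) = √((-3 + 6964312) + 1/483123) = √(6964309 + 1/483123) = √(3364617857008/483123) = 4*√101595267058204749/483123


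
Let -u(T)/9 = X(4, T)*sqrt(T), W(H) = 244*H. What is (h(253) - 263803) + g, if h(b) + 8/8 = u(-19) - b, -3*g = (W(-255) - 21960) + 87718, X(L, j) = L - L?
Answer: -795709/3 ≈ -2.6524e+5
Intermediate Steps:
X(L, j) = 0
u(T) = 0 (u(T) = -0*sqrt(T) = -9*0 = 0)
g = -3538/3 (g = -((244*(-255) - 21960) + 87718)/3 = -((-62220 - 21960) + 87718)/3 = -(-84180 + 87718)/3 = -1/3*3538 = -3538/3 ≈ -1179.3)
h(b) = -1 - b (h(b) = -1 + (0 - b) = -1 - b)
(h(253) - 263803) + g = ((-1 - 1*253) - 263803) - 3538/3 = ((-1 - 253) - 263803) - 3538/3 = (-254 - 263803) - 3538/3 = -264057 - 3538/3 = -795709/3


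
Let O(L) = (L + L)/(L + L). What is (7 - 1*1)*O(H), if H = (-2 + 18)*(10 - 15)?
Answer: 6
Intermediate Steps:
H = -80 (H = 16*(-5) = -80)
O(L) = 1 (O(L) = (2*L)/((2*L)) = (2*L)*(1/(2*L)) = 1)
(7 - 1*1)*O(H) = (7 - 1*1)*1 = (7 - 1)*1 = 6*1 = 6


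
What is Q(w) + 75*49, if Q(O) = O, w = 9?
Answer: 3684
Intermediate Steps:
Q(w) + 75*49 = 9 + 75*49 = 9 + 3675 = 3684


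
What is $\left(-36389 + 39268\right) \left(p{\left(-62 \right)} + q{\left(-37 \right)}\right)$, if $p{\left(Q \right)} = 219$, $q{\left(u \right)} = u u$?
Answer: $4571852$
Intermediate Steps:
$q{\left(u \right)} = u^{2}$
$\left(-36389 + 39268\right) \left(p{\left(-62 \right)} + q{\left(-37 \right)}\right) = \left(-36389 + 39268\right) \left(219 + \left(-37\right)^{2}\right) = 2879 \left(219 + 1369\right) = 2879 \cdot 1588 = 4571852$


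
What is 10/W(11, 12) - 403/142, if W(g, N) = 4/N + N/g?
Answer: 27919/6674 ≈ 4.1833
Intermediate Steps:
10/W(11, 12) - 403/142 = 10/(4/12 + 12/11) - 403/142 = 10/(4*(1/12) + 12*(1/11)) - 403*1/142 = 10/(⅓ + 12/11) - 403/142 = 10/(47/33) - 403/142 = 10*(33/47) - 403/142 = 330/47 - 403/142 = 27919/6674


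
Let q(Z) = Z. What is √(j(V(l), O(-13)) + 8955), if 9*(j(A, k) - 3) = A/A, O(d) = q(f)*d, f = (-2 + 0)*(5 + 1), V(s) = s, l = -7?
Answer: √80623/3 ≈ 94.647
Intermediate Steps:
f = -12 (f = -2*6 = -12)
O(d) = -12*d
j(A, k) = 28/9 (j(A, k) = 3 + (A/A)/9 = 3 + (⅑)*1 = 3 + ⅑ = 28/9)
√(j(V(l), O(-13)) + 8955) = √(28/9 + 8955) = √(80623/9) = √80623/3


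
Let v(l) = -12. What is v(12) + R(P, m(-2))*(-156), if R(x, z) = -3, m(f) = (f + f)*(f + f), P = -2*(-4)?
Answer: 456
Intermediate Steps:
P = 8
m(f) = 4*f**2 (m(f) = (2*f)*(2*f) = 4*f**2)
v(12) + R(P, m(-2))*(-156) = -12 - 3*(-156) = -12 + 468 = 456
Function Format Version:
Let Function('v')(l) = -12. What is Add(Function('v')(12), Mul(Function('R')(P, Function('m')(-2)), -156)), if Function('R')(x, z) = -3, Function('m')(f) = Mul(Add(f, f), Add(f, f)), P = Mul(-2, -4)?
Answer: 456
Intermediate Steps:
P = 8
Function('m')(f) = Mul(4, Pow(f, 2)) (Function('m')(f) = Mul(Mul(2, f), Mul(2, f)) = Mul(4, Pow(f, 2)))
Add(Function('v')(12), Mul(Function('R')(P, Function('m')(-2)), -156)) = Add(-12, Mul(-3, -156)) = Add(-12, 468) = 456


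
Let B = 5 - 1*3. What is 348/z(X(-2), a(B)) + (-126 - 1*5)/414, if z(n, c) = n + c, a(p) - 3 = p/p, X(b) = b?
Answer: 71905/414 ≈ 173.68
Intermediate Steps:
B = 2 (B = 5 - 3 = 2)
a(p) = 4 (a(p) = 3 + p/p = 3 + 1 = 4)
z(n, c) = c + n
348/z(X(-2), a(B)) + (-126 - 1*5)/414 = 348/(4 - 2) + (-126 - 1*5)/414 = 348/2 + (-126 - 5)*(1/414) = 348*(1/2) - 131*1/414 = 174 - 131/414 = 71905/414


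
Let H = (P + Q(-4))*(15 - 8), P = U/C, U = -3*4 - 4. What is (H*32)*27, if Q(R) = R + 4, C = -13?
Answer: 96768/13 ≈ 7443.7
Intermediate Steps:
U = -16 (U = -12 - 4 = -16)
P = 16/13 (P = -16/(-13) = -16*(-1/13) = 16/13 ≈ 1.2308)
Q(R) = 4 + R
H = 112/13 (H = (16/13 + (4 - 4))*(15 - 8) = (16/13 + 0)*7 = (16/13)*7 = 112/13 ≈ 8.6154)
(H*32)*27 = ((112/13)*32)*27 = (3584/13)*27 = 96768/13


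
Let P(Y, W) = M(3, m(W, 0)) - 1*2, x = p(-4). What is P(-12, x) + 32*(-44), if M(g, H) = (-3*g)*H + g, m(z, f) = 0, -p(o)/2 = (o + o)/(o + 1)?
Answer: -1407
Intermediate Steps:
p(o) = -4*o/(1 + o) (p(o) = -2*(o + o)/(o + 1) = -2*2*o/(1 + o) = -4*o/(1 + o))
x = -16/3 (x = -4*(-4)/(1 - 4) = -4*(-4)/(-3) = -4*(-4)*(-⅓) = -16/3 ≈ -5.3333)
M(g, H) = g - 3*H*g (M(g, H) = -3*H*g + g = g - 3*H*g)
P(Y, W) = 1 (P(Y, W) = 3*(1 - 3*0) - 1*2 = 3*(1 + 0) - 2 = 3*1 - 2 = 3 - 2 = 1)
P(-12, x) + 32*(-44) = 1 + 32*(-44) = 1 - 1408 = -1407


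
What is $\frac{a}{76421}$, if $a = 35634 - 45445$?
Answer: $- \frac{9811}{76421} \approx -0.12838$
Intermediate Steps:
$a = -9811$ ($a = 35634 - 45445 = -9811$)
$\frac{a}{76421} = - \frac{9811}{76421}$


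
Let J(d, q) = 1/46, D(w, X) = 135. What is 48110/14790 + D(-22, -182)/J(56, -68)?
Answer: 540553/87 ≈ 6213.3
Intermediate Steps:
J(d, q) = 1/46
48110/14790 + D(-22, -182)/J(56, -68) = 48110/14790 + 135/(1/46) = 48110*(1/14790) + 135*46 = 283/87 + 6210 = 540553/87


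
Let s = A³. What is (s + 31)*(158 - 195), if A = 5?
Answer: -5772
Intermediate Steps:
s = 125 (s = 5³ = 125)
(s + 31)*(158 - 195) = (125 + 31)*(158 - 195) = 156*(-37) = -5772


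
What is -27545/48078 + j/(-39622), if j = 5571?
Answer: -339807632/476236629 ≈ -0.71353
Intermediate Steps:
-27545/48078 + j/(-39622) = -27545/48078 + 5571/(-39622) = -27545*1/48078 + 5571*(-1/39622) = -27545/48078 - 5571/39622 = -339807632/476236629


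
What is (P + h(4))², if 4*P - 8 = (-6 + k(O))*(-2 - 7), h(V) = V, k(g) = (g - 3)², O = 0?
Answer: 9/16 ≈ 0.56250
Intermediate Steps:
k(g) = (-3 + g)²
P = -19/4 (P = 2 + ((-6 + (-3 + 0)²)*(-2 - 7))/4 = 2 + ((-6 + (-3)²)*(-9))/4 = 2 + ((-6 + 9)*(-9))/4 = 2 + (3*(-9))/4 = 2 + (¼)*(-27) = 2 - 27/4 = -19/4 ≈ -4.7500)
(P + h(4))² = (-19/4 + 4)² = (-¾)² = 9/16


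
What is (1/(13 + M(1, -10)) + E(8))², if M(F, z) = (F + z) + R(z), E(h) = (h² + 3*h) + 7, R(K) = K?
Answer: 323761/36 ≈ 8993.4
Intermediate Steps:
E(h) = 7 + h² + 3*h
M(F, z) = F + 2*z (M(F, z) = (F + z) + z = F + 2*z)
(1/(13 + M(1, -10)) + E(8))² = (1/(13 + (1 + 2*(-10))) + (7 + 8² + 3*8))² = (1/(13 + (1 - 20)) + (7 + 64 + 24))² = (1/(13 - 19) + 95)² = (1/(-6) + 95)² = (-⅙ + 95)² = (569/6)² = 323761/36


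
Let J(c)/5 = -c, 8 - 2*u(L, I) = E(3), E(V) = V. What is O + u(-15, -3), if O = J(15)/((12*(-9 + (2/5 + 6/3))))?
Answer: 455/132 ≈ 3.4470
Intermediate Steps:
u(L, I) = 5/2 (u(L, I) = 4 - ½*3 = 4 - 3/2 = 5/2)
J(c) = -5*c (J(c) = 5*(-c) = -5*c)
O = 125/132 (O = (-5*15)/((12*(-9 + (2/5 + 6/3)))) = -75*1/(12*(-9 + (2*(⅕) + 6*(⅓)))) = -75*1/(12*(-9 + (⅖ + 2))) = -75*1/(12*(-9 + 12/5)) = -75/(12*(-33/5)) = -75/(-396/5) = -75*(-5/396) = 125/132 ≈ 0.94697)
O + u(-15, -3) = 125/132 + 5/2 = 455/132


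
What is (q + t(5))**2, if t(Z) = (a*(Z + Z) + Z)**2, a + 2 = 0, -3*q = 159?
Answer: 29584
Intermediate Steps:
q = -53 (q = -1/3*159 = -53)
a = -2 (a = -2 + 0 = -2)
t(Z) = 9*Z**2 (t(Z) = (-2*(Z + Z) + Z)**2 = (-4*Z + Z)**2 = (-3*Z)**2 = 9*Z**2)
(q + t(5))**2 = (-53 + 9*5**2)**2 = (-53 + 9*25)**2 = (-53 + 225)**2 = 172**2 = 29584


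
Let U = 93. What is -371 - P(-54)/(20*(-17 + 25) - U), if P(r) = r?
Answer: -24803/67 ≈ -370.19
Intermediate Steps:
-371 - P(-54)/(20*(-17 + 25) - U) = -371 - (-54)/(20*(-17 + 25) - 1*93) = -371 - (-54)/(20*8 - 93) = -371 - (-54)/(160 - 93) = -371 - (-54)/67 = -371 - 1*(-54/67) = -371 + 54/67 = -24803/67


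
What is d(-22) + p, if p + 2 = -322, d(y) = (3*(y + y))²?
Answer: 17100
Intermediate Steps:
d(y) = 36*y² (d(y) = (3*(2*y))² = (6*y)² = 36*y²)
p = -324 (p = -2 - 322 = -324)
d(-22) + p = 36*(-22)² - 324 = 36*484 - 324 = 17424 - 324 = 17100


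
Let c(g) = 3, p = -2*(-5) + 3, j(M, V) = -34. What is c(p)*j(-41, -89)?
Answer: -102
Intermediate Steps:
p = 13 (p = 10 + 3 = 13)
c(p)*j(-41, -89) = 3*(-34) = -102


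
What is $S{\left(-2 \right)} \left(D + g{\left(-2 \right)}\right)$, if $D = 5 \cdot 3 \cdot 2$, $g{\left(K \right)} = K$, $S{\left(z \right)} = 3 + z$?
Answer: $28$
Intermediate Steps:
$D = 30$ ($D = 15 \cdot 2 = 30$)
$S{\left(-2 \right)} \left(D + g{\left(-2 \right)}\right) = \left(3 - 2\right) \left(30 - 2\right) = 1 \cdot 28 = 28$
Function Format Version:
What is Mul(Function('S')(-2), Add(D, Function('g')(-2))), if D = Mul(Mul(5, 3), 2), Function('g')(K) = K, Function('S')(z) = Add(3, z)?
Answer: 28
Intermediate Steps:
D = 30 (D = Mul(15, 2) = 30)
Mul(Function('S')(-2), Add(D, Function('g')(-2))) = Mul(Add(3, -2), Add(30, -2)) = Mul(1, 28) = 28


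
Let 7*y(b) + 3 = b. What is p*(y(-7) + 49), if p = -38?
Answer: -12654/7 ≈ -1807.7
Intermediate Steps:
y(b) = -3/7 + b/7
p*(y(-7) + 49) = -38*((-3/7 + (⅐)*(-7)) + 49) = -38*((-3/7 - 1) + 49) = -38*(-10/7 + 49) = -38*333/7 = -12654/7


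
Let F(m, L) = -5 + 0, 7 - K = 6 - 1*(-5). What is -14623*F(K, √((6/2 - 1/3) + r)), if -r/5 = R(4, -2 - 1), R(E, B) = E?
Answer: 73115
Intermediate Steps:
r = -20 (r = -5*4 = -20)
K = -4 (K = 7 - (6 - 1*(-5)) = 7 - (6 + 5) = 7 - 1*11 = 7 - 11 = -4)
F(m, L) = -5
-14623*F(K, √((6/2 - 1/3) + r)) = -14623*(-5) = 73115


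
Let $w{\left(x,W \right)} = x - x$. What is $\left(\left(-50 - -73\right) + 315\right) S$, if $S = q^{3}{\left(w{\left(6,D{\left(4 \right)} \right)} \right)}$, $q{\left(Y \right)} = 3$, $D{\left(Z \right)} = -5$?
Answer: $9126$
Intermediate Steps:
$w{\left(x,W \right)} = 0$
$S = 27$ ($S = 3^{3} = 27$)
$\left(\left(-50 - -73\right) + 315\right) S = \left(\left(-50 - -73\right) + 315\right) 27 = \left(\left(-50 + 73\right) + 315\right) 27 = \left(23 + 315\right) 27 = 338 \cdot 27 = 9126$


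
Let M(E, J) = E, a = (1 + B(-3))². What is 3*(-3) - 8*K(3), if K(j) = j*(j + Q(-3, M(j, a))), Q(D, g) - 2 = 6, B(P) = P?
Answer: -273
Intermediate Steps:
a = 4 (a = (1 - 3)² = (-2)² = 4)
Q(D, g) = 8 (Q(D, g) = 2 + 6 = 8)
K(j) = j*(8 + j) (K(j) = j*(j + 8) = j*(8 + j))
3*(-3) - 8*K(3) = 3*(-3) - 24*(8 + 3) = -9 - 24*11 = -9 - 8*33 = -9 - 264 = -273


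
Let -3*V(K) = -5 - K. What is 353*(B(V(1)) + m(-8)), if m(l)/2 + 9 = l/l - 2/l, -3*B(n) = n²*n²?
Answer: -44125/6 ≈ -7354.2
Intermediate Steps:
V(K) = 5/3 + K/3 (V(K) = -(-5 - K)/3 = 5/3 + K/3)
B(n) = -n⁴/3 (B(n) = -n²*n²/3 = -n⁴/3)
m(l) = -16 - 4/l (m(l) = -18 + 2*(l/l - 2/l) = -18 + 2*(1 - 2/l) = -18 + (2 - 4/l) = -16 - 4/l)
353*(B(V(1)) + m(-8)) = 353*(-(5/3 + (⅓)*1)⁴/3 + (-16 - 4/(-8))) = 353*(-(5/3 + ⅓)⁴/3 + (-16 - 4*(-⅛))) = 353*(-⅓*2⁴ + (-16 + ½)) = 353*(-⅓*16 - 31/2) = 353*(-16/3 - 31/2) = 353*(-125/6) = -44125/6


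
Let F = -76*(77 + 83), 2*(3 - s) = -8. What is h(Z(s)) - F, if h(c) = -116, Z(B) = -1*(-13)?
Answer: 12044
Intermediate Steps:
s = 7 (s = 3 - 1/2*(-8) = 3 + 4 = 7)
Z(B) = 13
F = -12160 (F = -76*160 = -12160)
h(Z(s)) - F = -116 - 1*(-12160) = -116 + 12160 = 12044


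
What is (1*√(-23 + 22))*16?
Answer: 16*I ≈ 16.0*I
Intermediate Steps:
(1*√(-23 + 22))*16 = (1*√(-1))*16 = (1*I)*16 = I*16 = 16*I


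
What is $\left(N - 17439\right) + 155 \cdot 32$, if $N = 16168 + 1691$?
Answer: $5380$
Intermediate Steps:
$N = 17859$
$\left(N - 17439\right) + 155 \cdot 32 = \left(17859 - 17439\right) + 155 \cdot 32 = 420 + 4960 = 5380$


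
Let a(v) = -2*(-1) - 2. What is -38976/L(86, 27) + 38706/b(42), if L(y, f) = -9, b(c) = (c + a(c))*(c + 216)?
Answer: 7827635/1806 ≈ 4334.2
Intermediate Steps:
a(v) = 0 (a(v) = 2 - 2 = 0)
b(c) = c*(216 + c) (b(c) = (c + 0)*(c + 216) = c*(216 + c))
-38976/L(86, 27) + 38706/b(42) = -38976/(-9) + 38706/((42*(216 + 42))) = -38976*(-1/9) + 38706/((42*258)) = 12992/3 + 38706/10836 = 12992/3 + 38706*(1/10836) = 12992/3 + 6451/1806 = 7827635/1806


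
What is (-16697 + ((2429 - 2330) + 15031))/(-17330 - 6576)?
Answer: 1567/23906 ≈ 0.065548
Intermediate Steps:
(-16697 + ((2429 - 2330) + 15031))/(-17330 - 6576) = (-16697 + (99 + 15031))/(-23906) = (-16697 + 15130)*(-1/23906) = -1567*(-1/23906) = 1567/23906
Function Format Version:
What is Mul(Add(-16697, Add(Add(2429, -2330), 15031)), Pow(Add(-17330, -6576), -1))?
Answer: Rational(1567, 23906) ≈ 0.065548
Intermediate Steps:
Mul(Add(-16697, Add(Add(2429, -2330), 15031)), Pow(Add(-17330, -6576), -1)) = Mul(Add(-16697, Add(99, 15031)), Pow(-23906, -1)) = Mul(Add(-16697, 15130), Rational(-1, 23906)) = Mul(-1567, Rational(-1, 23906)) = Rational(1567, 23906)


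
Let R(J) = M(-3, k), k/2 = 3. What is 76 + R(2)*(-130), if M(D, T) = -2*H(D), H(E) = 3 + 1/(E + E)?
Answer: 2438/3 ≈ 812.67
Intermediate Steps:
k = 6 (k = 2*3 = 6)
H(E) = 3 + 1/(2*E)
M(D, T) = -6 - 1/D (M(D, T) = -2*(3 + 1/(2*D)) = -6 - 1/D)
R(J) = -17/3 (R(J) = -6 - 1/(-3) = -6 - 1*(-⅓) = -6 + ⅓ = -17/3)
76 + R(2)*(-130) = 76 - 17/3*(-130) = 76 + 2210/3 = 2438/3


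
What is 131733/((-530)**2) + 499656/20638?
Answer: 71536038027/2898607100 ≈ 24.679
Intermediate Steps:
131733/((-530)**2) + 499656/20638 = 131733/280900 + 499656*(1/20638) = 131733*(1/280900) + 249828/10319 = 131733/280900 + 249828/10319 = 71536038027/2898607100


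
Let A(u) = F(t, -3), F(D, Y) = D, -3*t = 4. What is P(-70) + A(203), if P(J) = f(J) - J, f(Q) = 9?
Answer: 233/3 ≈ 77.667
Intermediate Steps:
t = -4/3 (t = -1/3*4 = -4/3 ≈ -1.3333)
A(u) = -4/3
P(J) = 9 - J
P(-70) + A(203) = (9 - 1*(-70)) - 4/3 = (9 + 70) - 4/3 = 79 - 4/3 = 233/3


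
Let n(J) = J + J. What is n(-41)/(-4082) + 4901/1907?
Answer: 10081128/3892187 ≈ 2.5901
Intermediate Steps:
n(J) = 2*J
n(-41)/(-4082) + 4901/1907 = (2*(-41))/(-4082) + 4901/1907 = -82*(-1/4082) + 4901*(1/1907) = 41/2041 + 4901/1907 = 10081128/3892187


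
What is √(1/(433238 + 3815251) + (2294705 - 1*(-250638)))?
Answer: 2*√11485643159002450998/4248489 ≈ 1595.4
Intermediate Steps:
√(1/(433238 + 3815251) + (2294705 - 1*(-250638))) = √(1/4248489 + (2294705 + 250638)) = √(1/4248489 + 2545343) = √(10813861736728/4248489) = 2*√11485643159002450998/4248489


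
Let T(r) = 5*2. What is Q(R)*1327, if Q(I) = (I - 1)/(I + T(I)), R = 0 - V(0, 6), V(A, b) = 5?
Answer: -7962/5 ≈ -1592.4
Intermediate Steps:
T(r) = 10
R = -5 (R = 0 - 1*5 = 0 - 5 = -5)
Q(I) = (-1 + I)/(10 + I) (Q(I) = (I - 1)/(I + 10) = (-1 + I)/(10 + I))
Q(R)*1327 = ((-1 - 5)/(10 - 5))*1327 = (-6/5)*1327 = ((⅕)*(-6))*1327 = -6/5*1327 = -7962/5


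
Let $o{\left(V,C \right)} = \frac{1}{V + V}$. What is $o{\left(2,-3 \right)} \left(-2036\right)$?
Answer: $-509$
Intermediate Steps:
$o{\left(V,C \right)} = \frac{1}{2 V}$
$o{\left(2,-3 \right)} \left(-2036\right) = \frac{1}{2 \cdot 2} \left(-2036\right) = \frac{1}{2} \cdot \frac{1}{2} \left(-2036\right) = \frac{1}{4} \left(-2036\right) = -509$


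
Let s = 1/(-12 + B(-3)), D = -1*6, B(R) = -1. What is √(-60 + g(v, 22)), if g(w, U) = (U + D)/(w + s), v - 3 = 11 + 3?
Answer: 4*I*√11165/55 ≈ 7.6847*I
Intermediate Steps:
D = -6
v = 17 (v = 3 + (11 + 3) = 3 + 14 = 17)
s = -1/13 (s = 1/(-12 - 1) = 1/(-13) = -1/13 ≈ -0.076923)
g(w, U) = (-6 + U)/(-1/13 + w) (g(w, U) = (U - 6)/(w - 1/13) = (-6 + U)/(-1/13 + w))
√(-60 + g(v, 22)) = √(-60 + 13*(-6 + 22)/(-1 + 13*17)) = √(-60 + 13*16/(-1 + 221)) = √(-60 + 13*16/220) = √(-60 + 13*(1/220)*16) = √(-60 + 52/55) = √(-3248/55) = 4*I*√11165/55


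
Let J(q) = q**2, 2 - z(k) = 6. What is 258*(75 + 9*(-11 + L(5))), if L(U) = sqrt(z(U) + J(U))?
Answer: -6192 + 2322*sqrt(21) ≈ 4448.7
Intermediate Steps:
z(k) = -4 (z(k) = 2 - 1*6 = 2 - 6 = -4)
L(U) = sqrt(-4 + U**2)
258*(75 + 9*(-11 + L(5))) = 258*(75 + 9*(-11 + sqrt(-4 + 5**2))) = 258*(75 + 9*(-11 + sqrt(-4 + 25))) = 258*(75 + 9*(-11 + sqrt(21))) = 258*(75 + (-99 + 9*sqrt(21))) = 258*(-24 + 9*sqrt(21)) = -6192 + 2322*sqrt(21)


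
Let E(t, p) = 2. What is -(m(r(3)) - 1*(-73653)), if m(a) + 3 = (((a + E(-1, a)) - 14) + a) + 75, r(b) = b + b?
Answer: -73725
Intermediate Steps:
r(b) = 2*b
m(a) = 60 + 2*a (m(a) = -3 + ((((a + 2) - 14) + a) + 75) = -3 + ((((2 + a) - 14) + a) + 75) = -3 + (((-12 + a) + a) + 75) = -3 + ((-12 + 2*a) + 75) = -3 + (63 + 2*a) = 60 + 2*a)
-(m(r(3)) - 1*(-73653)) = -((60 + 2*(2*3)) - 1*(-73653)) = -((60 + 2*6) + 73653) = -((60 + 12) + 73653) = -(72 + 73653) = -1*73725 = -73725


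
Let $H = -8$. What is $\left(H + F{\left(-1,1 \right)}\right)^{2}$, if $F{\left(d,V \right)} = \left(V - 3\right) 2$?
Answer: $144$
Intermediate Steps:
$F{\left(d,V \right)} = -6 + 2 V$ ($F{\left(d,V \right)} = \left(-3 + V\right) 2 = -6 + 2 V$)
$\left(H + F{\left(-1,1 \right)}\right)^{2} = \left(-8 + \left(-6 + 2 \cdot 1\right)\right)^{2} = \left(-8 + \left(-6 + 2\right)\right)^{2} = \left(-8 - 4\right)^{2} = \left(-12\right)^{2} = 144$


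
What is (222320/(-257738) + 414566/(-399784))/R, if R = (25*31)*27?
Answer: -16310782549/179675177982300 ≈ -9.0779e-5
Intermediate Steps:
R = 20925 (R = 775*27 = 20925)
(222320/(-257738) + 414566/(-399784))/R = (222320/(-257738) + 414566/(-399784))/20925 = (222320*(-1/257738) + 414566*(-1/399784))*(1/20925) = (-111160/128869 - 207283/199892)*(1/20925) = -48932347647/25759882148*1/20925 = -16310782549/179675177982300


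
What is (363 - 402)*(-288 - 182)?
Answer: 18330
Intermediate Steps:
(363 - 402)*(-288 - 182) = -39*(-470) = 18330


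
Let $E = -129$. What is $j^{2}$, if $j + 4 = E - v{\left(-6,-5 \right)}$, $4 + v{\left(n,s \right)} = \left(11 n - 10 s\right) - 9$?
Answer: $10816$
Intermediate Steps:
$v{\left(n,s \right)} = -13 - 10 s + 11 n$ ($v{\left(n,s \right)} = -4 - \left(9 - 11 n + 10 s\right) = -13 - 10 s + 11 n$)
$j = -104$ ($j = -4 - \left(116 - 66 + 50\right) = -4 - 100 = -104$)
$j^{2} = \left(-104\right)^{2} = 10816$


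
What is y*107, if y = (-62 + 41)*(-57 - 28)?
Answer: 190995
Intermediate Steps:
y = 1785 (y = -21*(-85) = 1785)
y*107 = 1785*107 = 190995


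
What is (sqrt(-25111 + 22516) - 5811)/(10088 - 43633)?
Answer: 5811/33545 - I*sqrt(2595)/33545 ≈ 0.17323 - 0.0015186*I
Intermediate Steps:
(sqrt(-25111 + 22516) - 5811)/(10088 - 43633) = (sqrt(-2595) - 5811)/(-33545) = (I*sqrt(2595) - 5811)*(-1/33545) = (-5811 + I*sqrt(2595))*(-1/33545) = 5811/33545 - I*sqrt(2595)/33545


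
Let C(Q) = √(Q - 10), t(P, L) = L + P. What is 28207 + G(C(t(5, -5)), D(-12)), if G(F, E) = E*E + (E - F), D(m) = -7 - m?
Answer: 28237 - I*√10 ≈ 28237.0 - 3.1623*I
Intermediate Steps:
C(Q) = √(-10 + Q)
G(F, E) = E + E² - F (G(F, E) = E² + (E - F) = E + E² - F)
28207 + G(C(t(5, -5)), D(-12)) = 28207 + ((-7 - 1*(-12)) + (-7 - 1*(-12))² - √(-10 + (-5 + 5))) = 28207 + ((-7 + 12) + (-7 + 12)² - √(-10 + 0)) = 28207 + (5 + 5² - √(-10)) = 28207 + (5 + 25 - I*√10) = 28207 + (30 - I*√10) = 28237 - I*√10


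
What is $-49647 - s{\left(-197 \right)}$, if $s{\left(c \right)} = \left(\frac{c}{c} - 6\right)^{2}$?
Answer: $-49672$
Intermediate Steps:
$s{\left(c \right)} = 25$ ($s{\left(c \right)} = \left(1 - 6\right)^{2} = \left(-5\right)^{2} = 25$)
$-49647 - s{\left(-197 \right)} = -49647 - 25 = -49672$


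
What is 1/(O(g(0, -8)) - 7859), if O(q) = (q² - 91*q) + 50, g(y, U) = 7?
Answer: -1/8397 ≈ -0.00011909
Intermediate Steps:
O(q) = 50 + q² - 91*q
1/(O(g(0, -8)) - 7859) = 1/((50 + 7² - 91*7) - 7859) = 1/((50 + 49 - 637) - 7859) = 1/(-538 - 7859) = 1/(-8397) = -1/8397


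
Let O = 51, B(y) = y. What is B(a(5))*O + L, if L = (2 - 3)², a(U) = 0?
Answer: 1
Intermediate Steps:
L = 1 (L = (-1)² = 1)
B(a(5))*O + L = 0*51 + 1 = 0 + 1 = 1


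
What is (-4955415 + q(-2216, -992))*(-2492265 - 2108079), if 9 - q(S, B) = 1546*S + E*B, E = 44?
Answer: 6835292322768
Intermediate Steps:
q(S, B) = 9 - 1546*S - 44*B (q(S, B) = 9 - (1546*S + 44*B) = 9 - (44*B + 1546*S) = 9 + (-1546*S - 44*B) = 9 - 1546*S - 44*B)
(-4955415 + q(-2216, -992))*(-2492265 - 2108079) = (-4955415 + (9 - 1546*(-2216) - 44*(-992)))*(-2492265 - 2108079) = (-4955415 + (9 + 3425936 + 43648))*(-4600344) = (-4955415 + 3469593)*(-4600344) = -1485822*(-4600344) = 6835292322768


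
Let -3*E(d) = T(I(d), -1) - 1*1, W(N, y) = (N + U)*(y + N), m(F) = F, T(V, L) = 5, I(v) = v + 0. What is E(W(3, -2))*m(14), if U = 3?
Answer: -56/3 ≈ -18.667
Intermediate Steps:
I(v) = v
W(N, y) = (3 + N)*(N + y) (W(N, y) = (N + 3)*(y + N) = (3 + N)*(N + y))
E(d) = -4/3 (E(d) = -(5 - 1*1)/3 = -(5 - 1)/3 = -⅓*4 = -4/3)
E(W(3, -2))*m(14) = -4/3*14 = -56/3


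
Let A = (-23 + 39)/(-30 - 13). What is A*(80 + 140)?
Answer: -3520/43 ≈ -81.860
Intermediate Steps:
A = -16/43 (A = 16/(-43) = 16*(-1/43) = -16/43 ≈ -0.37209)
A*(80 + 140) = -16*(80 + 140)/43 = -16/43*220 = -3520/43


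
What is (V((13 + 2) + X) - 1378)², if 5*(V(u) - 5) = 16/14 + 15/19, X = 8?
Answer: 833181932944/442225 ≈ 1.8841e+6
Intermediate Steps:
V(u) = 3582/665 (V(u) = 5 + (16/14 + 15/19)/5 = 5 + (16*(1/14) + 15*(1/19))/5 = 5 + (8/7 + 15/19)/5 = 5 + (⅕)*(257/133) = 5 + 257/665 = 3582/665)
(V((13 + 2) + X) - 1378)² = (3582/665 - 1378)² = (-912788/665)² = 833181932944/442225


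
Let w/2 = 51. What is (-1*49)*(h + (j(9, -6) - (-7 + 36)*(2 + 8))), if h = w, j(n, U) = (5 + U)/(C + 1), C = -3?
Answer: 18375/2 ≈ 9187.5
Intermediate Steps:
w = 102 (w = 2*51 = 102)
j(n, U) = -5/2 - U/2 (j(n, U) = (5 + U)/(-3 + 1) = (5 + U)/(-2) = (5 + U)*(-½) = -5/2 - U/2)
h = 102
(-1*49)*(h + (j(9, -6) - (-7 + 36)*(2 + 8))) = (-1*49)*(102 + ((-5/2 - ½*(-6)) - (-7 + 36)*(2 + 8))) = -49*(102 + ((-5/2 + 3) - 29*10)) = -49*(102 + (½ - 1*290)) = -49*(102 + (½ - 290)) = -49*(102 - 579/2) = -49*(-375/2) = 18375/2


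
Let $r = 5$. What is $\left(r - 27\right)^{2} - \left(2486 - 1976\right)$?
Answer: $-26$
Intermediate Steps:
$\left(r - 27\right)^{2} - \left(2486 - 1976\right) = \left(5 - 27\right)^{2} - \left(2486 - 1976\right) = \left(-22\right)^{2} - 510 = 484 - 510 = -26$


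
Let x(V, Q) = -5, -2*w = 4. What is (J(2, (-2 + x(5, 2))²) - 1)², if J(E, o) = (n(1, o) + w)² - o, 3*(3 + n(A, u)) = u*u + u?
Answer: 35150373000625/81 ≈ 4.3396e+11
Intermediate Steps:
n(A, u) = -3 + u/3 + u²/3 (n(A, u) = -3 + (u*u + u)/3 = -3 + (u² + u)/3 = -3 + (u + u²)/3 = -3 + (u/3 + u²/3) = -3 + u/3 + u²/3)
w = -2 (w = -½*4 = -2)
J(E, o) = (-5 + o/3 + o²/3)² - o (J(E, o) = ((-3 + o/3 + o²/3) - 2)² - o = (-5 + o/3 + o²/3)² - o)
(J(2, (-2 + x(5, 2))²) - 1)² = ((-(-2 - 5)² + (-15 + (-2 - 5)² + ((-2 - 5)²)²)²/9) - 1)² = ((-1*(-7)² + (-15 + (-7)² + ((-7)²)²)²/9) - 1)² = ((-1*49 + (-15 + 49 + 49²)²/9) - 1)² = ((-49 + (-15 + 49 + 2401)²/9) - 1)² = ((-49 + (⅑)*2435²) - 1)² = ((-49 + (⅑)*5929225) - 1)² = ((-49 + 5929225/9) - 1)² = (5928784/9 - 1)² = (5928775/9)² = 35150373000625/81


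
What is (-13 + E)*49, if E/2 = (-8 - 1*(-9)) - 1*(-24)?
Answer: 1813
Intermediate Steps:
E = 50 (E = 2*((-8 - 1*(-9)) - 1*(-24)) = 2*((-8 + 9) + 24) = 2*(1 + 24) = 2*25 = 50)
(-13 + E)*49 = (-13 + 50)*49 = 37*49 = 1813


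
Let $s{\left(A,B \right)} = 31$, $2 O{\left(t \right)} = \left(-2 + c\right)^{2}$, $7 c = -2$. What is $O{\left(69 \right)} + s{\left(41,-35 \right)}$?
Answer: $\frac{1647}{49} \approx 33.612$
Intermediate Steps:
$c = - \frac{2}{7}$ ($c = \frac{1}{7} \left(-2\right) = - \frac{2}{7} \approx -0.28571$)
$O{\left(t \right)} = \frac{128}{49}$ ($O{\left(t \right)} = \frac{\left(-2 - \frac{2}{7}\right)^{2}}{2} = \frac{\left(- \frac{16}{7}\right)^{2}}{2} = \frac{1}{2} \cdot \frac{256}{49} = \frac{128}{49}$)
$O{\left(69 \right)} + s{\left(41,-35 \right)} = \frac{128}{49} + 31 = \frac{1647}{49}$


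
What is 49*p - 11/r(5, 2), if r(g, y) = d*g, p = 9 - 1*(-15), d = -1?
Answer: 5891/5 ≈ 1178.2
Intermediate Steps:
p = 24 (p = 9 + 15 = 24)
r(g, y) = -g
49*p - 11/r(5, 2) = 49*24 - 11/((-1*5)) = 1176 - 11/(-5) = 1176 - 11*(-⅕) = 1176 + 11/5 = 5891/5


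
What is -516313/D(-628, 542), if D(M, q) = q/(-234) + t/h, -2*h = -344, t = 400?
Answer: -2597570703/47 ≈ -5.5267e+7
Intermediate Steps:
h = 172 (h = -½*(-344) = 172)
D(M, q) = 100/43 - q/234 (D(M, q) = q/(-234) + 400/172 = q*(-1/234) + 400*(1/172) = -q/234 + 100/43 = 100/43 - q/234)
-516313/D(-628, 542) = -516313/(100/43 - 1/234*542) = -516313/(100/43 - 271/117) = -516313/47/5031 = -516313*5031/47 = -2597570703/47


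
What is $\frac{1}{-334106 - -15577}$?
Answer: $- \frac{1}{318529} \approx -3.1394 \cdot 10^{-6}$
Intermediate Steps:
$\frac{1}{-334106 - -15577} = \frac{1}{-334106 + 15577} = \frac{1}{-318529} = - \frac{1}{318529}$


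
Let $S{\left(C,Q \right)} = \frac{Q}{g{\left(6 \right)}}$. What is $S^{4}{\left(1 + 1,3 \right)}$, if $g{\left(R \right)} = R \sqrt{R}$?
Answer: $\frac{1}{576} \approx 0.0017361$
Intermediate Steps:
$g{\left(R \right)} = R^{\frac{3}{2}}$
$S{\left(C,Q \right)} = \frac{Q \sqrt{6}}{36}$ ($S{\left(C,Q \right)} = \frac{Q}{6^{\frac{3}{2}}} = \frac{Q}{6 \sqrt{6}} = Q \frac{\sqrt{6}}{36} = \frac{Q \sqrt{6}}{36}$)
$S^{4}{\left(1 + 1,3 \right)} = \left(\frac{1}{36} \cdot 3 \sqrt{6}\right)^{4} = \left(\frac{\sqrt{6}}{12}\right)^{4} = \frac{1}{576}$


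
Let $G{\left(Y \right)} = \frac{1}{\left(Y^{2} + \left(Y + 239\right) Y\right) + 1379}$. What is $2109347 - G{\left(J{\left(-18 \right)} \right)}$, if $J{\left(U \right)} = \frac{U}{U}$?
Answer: $\frac{3417142139}{1620} \approx 2.1093 \cdot 10^{6}$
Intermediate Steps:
$J{\left(U \right)} = 1$
$G{\left(Y \right)} = \frac{1}{1379 + Y^{2} + Y \left(239 + Y\right)}$ ($G{\left(Y \right)} = \frac{1}{\left(Y^{2} + \left(239 + Y\right) Y\right) + 1379} = \frac{1}{\left(Y^{2} + Y \left(239 + Y\right)\right) + 1379} = \frac{1}{1379 + Y^{2} + Y \left(239 + Y\right)}$)
$2109347 - G{\left(J{\left(-18 \right)} \right)} = 2109347 - \frac{1}{1379 + 2 \cdot 1^{2} + 239 \cdot 1} = 2109347 - \frac{1}{1379 + 2 \cdot 1 + 239} = 2109347 - \frac{1}{1379 + 2 + 239} = 2109347 - \frac{1}{1620} = \frac{3417142139}{1620}$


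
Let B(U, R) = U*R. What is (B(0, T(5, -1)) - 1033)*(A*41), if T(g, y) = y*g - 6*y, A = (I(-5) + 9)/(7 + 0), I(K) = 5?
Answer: -84706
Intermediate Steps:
A = 2 (A = (5 + 9)/(7 + 0) = 14/7 = 14*(⅐) = 2)
T(g, y) = -6*y + g*y (T(g, y) = g*y - 6*y = -6*y + g*y)
B(U, R) = R*U
(B(0, T(5, -1)) - 1033)*(A*41) = (-(-6 + 5)*0 - 1033)*(2*41) = (-1*(-1)*0 - 1033)*82 = (1*0 - 1033)*82 = (0 - 1033)*82 = -1033*82 = -84706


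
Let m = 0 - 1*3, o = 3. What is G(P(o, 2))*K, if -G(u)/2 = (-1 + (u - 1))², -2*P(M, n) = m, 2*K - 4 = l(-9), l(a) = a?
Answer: 5/4 ≈ 1.2500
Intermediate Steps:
K = -5/2 (K = 2 + (½)*(-9) = 2 - 9/2 = -5/2 ≈ -2.5000)
m = -3 (m = 0 - 3 = -3)
P(M, n) = 3/2 (P(M, n) = -½*(-3) = 3/2)
G(u) = -2*(-2 + u)² (G(u) = -2*(-1 + (u - 1))² = -2*(-1 + (-1 + u))² = -2*(-2 + u)²)
G(P(o, 2))*K = -2*(-2 + 3/2)²*(-5/2) = -2*(-½)²*(-5/2) = -2*¼*(-5/2) = -½*(-5/2) = 5/4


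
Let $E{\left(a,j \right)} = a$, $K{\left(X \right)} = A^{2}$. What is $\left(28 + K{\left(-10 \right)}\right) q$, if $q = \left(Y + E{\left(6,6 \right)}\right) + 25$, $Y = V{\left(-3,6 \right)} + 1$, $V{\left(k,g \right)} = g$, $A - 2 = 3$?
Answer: $2014$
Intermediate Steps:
$A = 5$ ($A = 2 + 3 = 5$)
$K{\left(X \right)} = 25$ ($K{\left(X \right)} = 5^{2} = 25$)
$Y = 7$ ($Y = 6 + 1 = 7$)
$q = 38$ ($q = \left(7 + 6\right) + 25 = 13 + 25 = 38$)
$\left(28 + K{\left(-10 \right)}\right) q = \left(28 + 25\right) 38 = 53 \cdot 38 = 2014$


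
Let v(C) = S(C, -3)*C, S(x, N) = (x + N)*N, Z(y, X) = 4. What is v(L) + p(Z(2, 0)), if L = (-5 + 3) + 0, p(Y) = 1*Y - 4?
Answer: -30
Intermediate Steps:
S(x, N) = N*(N + x) (S(x, N) = (N + x)*N = N*(N + x))
p(Y) = -4 + Y (p(Y) = Y - 4 = -4 + Y)
L = -2 (L = -2 + 0 = -2)
v(C) = C*(9 - 3*C) (v(C) = (-3*(-3 + C))*C = (9 - 3*C)*C = C*(9 - 3*C))
v(L) + p(Z(2, 0)) = 3*(-2)*(3 - 1*(-2)) + (-4 + 4) = 3*(-2)*(3 + 2) + 0 = 3*(-2)*5 + 0 = -30 + 0 = -30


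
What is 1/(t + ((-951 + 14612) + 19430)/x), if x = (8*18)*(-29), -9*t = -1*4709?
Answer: 1392/717295 ≈ 0.0019406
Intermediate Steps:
t = 4709/9 (t = -(-1)*4709/9 = -1/9*(-4709) = 4709/9 ≈ 523.22)
x = -4176 (x = 144*(-29) = -4176)
1/(t + ((-951 + 14612) + 19430)/x) = 1/(4709/9 + ((-951 + 14612) + 19430)/(-4176)) = 1/(4709/9 + (13661 + 19430)*(-1/4176)) = 1/(4709/9 + 33091*(-1/4176)) = 1/(4709/9 - 33091/4176) = 1/(717295/1392) = 1392/717295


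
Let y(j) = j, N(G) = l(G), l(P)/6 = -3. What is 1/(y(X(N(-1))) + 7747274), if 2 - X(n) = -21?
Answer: 1/7747297 ≈ 1.2908e-7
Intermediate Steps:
l(P) = -18 (l(P) = 6*(-3) = -18)
N(G) = -18
X(n) = 23 (X(n) = 2 - 1*(-21) = 2 + 21 = 23)
1/(y(X(N(-1))) + 7747274) = 1/(23 + 7747274) = 1/7747297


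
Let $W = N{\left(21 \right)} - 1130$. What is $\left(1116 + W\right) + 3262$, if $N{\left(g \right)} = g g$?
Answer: $3689$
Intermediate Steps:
$N{\left(g \right)} = g^{2}$
$W = -689$ ($W = 21^{2} - 1130 = 441 - 1130 = -689$)
$\left(1116 + W\right) + 3262 = \left(1116 - 689\right) + 3262 = 427 + 3262 = 3689$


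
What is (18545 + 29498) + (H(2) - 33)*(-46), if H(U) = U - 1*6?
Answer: 49745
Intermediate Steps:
H(U) = -6 + U (H(U) = U - 6 = -6 + U)
(18545 + 29498) + (H(2) - 33)*(-46) = (18545 + 29498) + ((-6 + 2) - 33)*(-46) = 48043 + (-4 - 33)*(-46) = 48043 - 37*(-46) = 48043 + 1702 = 49745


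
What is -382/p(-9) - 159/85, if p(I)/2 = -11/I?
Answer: -147864/935 ≈ -158.14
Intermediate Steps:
p(I) = -22/I (p(I) = 2*(-11/I) = -22/I)
-382/p(-9) - 159/85 = -382/((-22/(-9))) - 159/85 = -382/((-22*(-1/9))) - 159*1/85 = -382/22/9 - 159/85 = -382*9/22 - 159/85 = -1719/11 - 159/85 = -147864/935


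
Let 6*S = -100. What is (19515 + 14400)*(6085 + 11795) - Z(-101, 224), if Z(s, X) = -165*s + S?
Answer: 1819150655/3 ≈ 6.0638e+8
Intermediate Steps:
S = -50/3 (S = (⅙)*(-100) = -50/3 ≈ -16.667)
Z(s, X) = -50/3 - 165*s (Z(s, X) = -165*s - 50/3 = -50/3 - 165*s)
(19515 + 14400)*(6085 + 11795) - Z(-101, 224) = (19515 + 14400)*(6085 + 11795) - (-50/3 - 165*(-101)) = 33915*17880 - (-50/3 + 16665) = 606400200 - 1*49945/3 = 606400200 - 49945/3 = 1819150655/3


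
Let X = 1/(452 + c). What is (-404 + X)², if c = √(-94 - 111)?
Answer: (-33311857169*I + 147546456*√205)/(-204099*I + 904*√205) ≈ 1.6321e+5 + 0.056572*I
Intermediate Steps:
c = I*√205 (c = √(-205) = I*√205 ≈ 14.318*I)
X = 1/(452 + I*√205) ≈ 0.0022102 - 7.0011e-5*I
(-404 + X)² = (-404 + (452/204509 - I*√205/204509))² = (-82621184/204509 - I*√205/204509)²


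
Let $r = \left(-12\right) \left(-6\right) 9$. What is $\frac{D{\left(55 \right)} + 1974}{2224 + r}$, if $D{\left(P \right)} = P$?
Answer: $\frac{2029}{2872} \approx 0.70648$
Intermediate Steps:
$r = 648$ ($r = 72 \cdot 9 = 648$)
$\frac{D{\left(55 \right)} + 1974}{2224 + r} = \frac{55 + 1974}{2224 + 648} = \frac{2029}{2872}$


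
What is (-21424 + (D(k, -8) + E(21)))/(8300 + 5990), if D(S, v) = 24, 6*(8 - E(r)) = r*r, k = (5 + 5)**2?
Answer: -42931/28580 ≈ -1.5021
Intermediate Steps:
k = 100 (k = 10**2 = 100)
E(r) = 8 - r**2/6 (E(r) = 8 - r*r/6 = 8 - r**2/6)
(-21424 + (D(k, -8) + E(21)))/(8300 + 5990) = (-21424 + (24 + (8 - 1/6*21**2)))/(8300 + 5990) = (-21424 + (24 + (8 - 1/6*441)))/14290 = (-21424 + (24 + (8 - 147/2)))*(1/14290) = (-21424 + (24 - 131/2))*(1/14290) = (-21424 - 83/2)*(1/14290) = -42931/2*1/14290 = -42931/28580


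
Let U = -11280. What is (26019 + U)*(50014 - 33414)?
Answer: 244667400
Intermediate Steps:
(26019 + U)*(50014 - 33414) = (26019 - 11280)*(50014 - 33414) = 14739*16600 = 244667400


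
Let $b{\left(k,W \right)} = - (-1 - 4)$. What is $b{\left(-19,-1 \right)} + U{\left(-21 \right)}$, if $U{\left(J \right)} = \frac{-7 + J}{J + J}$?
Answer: $\frac{17}{3} \approx 5.6667$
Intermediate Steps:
$b{\left(k,W \right)} = 5$ ($b{\left(k,W \right)} = \left(-1\right) \left(-5\right) = 5$)
$U{\left(J \right)} = \frac{-7 + J}{2 J}$
$b{\left(-19,-1 \right)} + U{\left(-21 \right)} = 5 + \frac{-7 - 21}{2 \left(-21\right)} = 5 + \frac{1}{2} \left(- \frac{1}{21}\right) \left(-28\right) = 5 + \frac{2}{3} = \frac{17}{3}$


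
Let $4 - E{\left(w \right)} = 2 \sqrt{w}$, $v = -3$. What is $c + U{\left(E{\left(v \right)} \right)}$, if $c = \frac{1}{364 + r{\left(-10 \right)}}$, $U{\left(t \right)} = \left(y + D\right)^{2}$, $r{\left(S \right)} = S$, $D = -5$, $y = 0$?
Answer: $\frac{8851}{354} \approx 25.003$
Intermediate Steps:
$E{\left(w \right)} = 4 - 2 \sqrt{w}$
$U{\left(t \right)} = 25$ ($U{\left(t \right)} = \left(0 - 5\right)^{2} = \left(-5\right)^{2} = 25$)
$c = \frac{1}{354}$ ($c = \frac{1}{364 - 10} = \frac{1}{354} \approx 0.0028249$)
$c + U{\left(E{\left(v \right)} \right)} = \frac{1}{354} + 25 = \frac{8851}{354}$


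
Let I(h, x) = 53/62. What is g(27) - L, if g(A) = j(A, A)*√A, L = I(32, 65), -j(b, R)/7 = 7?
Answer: -53/62 - 147*√3 ≈ -255.47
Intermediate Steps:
I(h, x) = 53/62 (I(h, x) = 53*(1/62) = 53/62)
j(b, R) = -49 (j(b, R) = -7*7 = -49)
L = 53/62 ≈ 0.85484
g(A) = -49*√A
g(27) - L = -147*√3 - 1*53/62 = -147*√3 - 53/62 = -53/62 - 147*√3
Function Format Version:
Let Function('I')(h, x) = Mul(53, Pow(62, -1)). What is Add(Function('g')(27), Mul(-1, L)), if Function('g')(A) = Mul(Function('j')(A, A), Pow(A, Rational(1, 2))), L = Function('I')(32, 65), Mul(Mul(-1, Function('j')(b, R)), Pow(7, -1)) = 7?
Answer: Add(Rational(-53, 62), Mul(-147, Pow(3, Rational(1, 2)))) ≈ -255.47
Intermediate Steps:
Function('I')(h, x) = Rational(53, 62) (Function('I')(h, x) = Mul(53, Rational(1, 62)) = Rational(53, 62))
Function('j')(b, R) = -49 (Function('j')(b, R) = Mul(-7, 7) = -49)
L = Rational(53, 62) ≈ 0.85484
Function('g')(A) = Mul(-49, Pow(A, Rational(1, 2)))
Add(Function('g')(27), Mul(-1, L)) = Add(Mul(-49, Pow(27, Rational(1, 2))), Mul(-1, Rational(53, 62))) = Add(Mul(-49, Mul(3, Pow(3, Rational(1, 2)))), Rational(-53, 62)) = Add(Mul(-147, Pow(3, Rational(1, 2))), Rational(-53, 62)) = Add(Rational(-53, 62), Mul(-147, Pow(3, Rational(1, 2))))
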